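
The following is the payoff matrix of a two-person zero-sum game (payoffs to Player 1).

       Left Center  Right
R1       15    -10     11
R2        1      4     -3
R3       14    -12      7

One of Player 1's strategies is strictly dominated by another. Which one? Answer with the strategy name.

R3

R1 gives a strictly higher payoff than R3 against every column: 15 > 14, -10 > -12, 11 > 7.
So R3 is strictly dominated and Player 1 never plays it.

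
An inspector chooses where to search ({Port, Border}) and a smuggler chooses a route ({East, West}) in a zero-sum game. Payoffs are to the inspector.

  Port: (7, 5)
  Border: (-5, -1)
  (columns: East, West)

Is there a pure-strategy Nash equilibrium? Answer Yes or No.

Row minima: Port → 5, Border → -5; maximin = 5.
Column maxima: East → 7, West → 5; minimax = 5.
maximin = minimax = 5, so a saddle point exists.

Yes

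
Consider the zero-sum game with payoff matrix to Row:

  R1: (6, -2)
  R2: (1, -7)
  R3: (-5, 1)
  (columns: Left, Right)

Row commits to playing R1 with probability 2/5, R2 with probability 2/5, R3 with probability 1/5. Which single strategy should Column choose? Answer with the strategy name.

Right

If Column plays Left, Row's expected payoff is (2/5)·6 + (2/5)·1 + (1/5)·(-5) = 9/5.
If Column plays Right, Row's expected payoff is (2/5)·(-2) + (2/5)·(-7) + (1/5)·1 = -17/5.
Column minimizes Row's payoff; the smallest is -17/5, so the best response is Right.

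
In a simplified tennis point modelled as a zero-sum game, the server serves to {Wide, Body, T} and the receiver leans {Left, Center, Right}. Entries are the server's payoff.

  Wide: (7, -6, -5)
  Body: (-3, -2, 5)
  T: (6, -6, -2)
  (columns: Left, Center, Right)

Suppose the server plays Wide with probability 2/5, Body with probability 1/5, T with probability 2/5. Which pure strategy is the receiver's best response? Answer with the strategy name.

Center

If the receiver plays Left, the server's expected payoff is (2/5)·7 + (1/5)·(-3) + (2/5)·6 = 23/5.
If the receiver plays Center, the server's expected payoff is (2/5)·(-6) + (1/5)·(-2) + (2/5)·(-6) = -26/5.
If the receiver plays Right, the server's expected payoff is (2/5)·(-5) + (1/5)·5 + (2/5)·(-2) = -9/5.
The receiver minimizes the server's payoff; the smallest is -26/5, so the best response is Center.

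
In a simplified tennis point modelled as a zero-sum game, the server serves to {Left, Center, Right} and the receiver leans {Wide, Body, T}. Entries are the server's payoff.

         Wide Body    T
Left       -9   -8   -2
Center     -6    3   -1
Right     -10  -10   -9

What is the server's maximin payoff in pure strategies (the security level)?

-6

Row minima: Left → -9, Center → -6, Right → -10.
The best of these is -6.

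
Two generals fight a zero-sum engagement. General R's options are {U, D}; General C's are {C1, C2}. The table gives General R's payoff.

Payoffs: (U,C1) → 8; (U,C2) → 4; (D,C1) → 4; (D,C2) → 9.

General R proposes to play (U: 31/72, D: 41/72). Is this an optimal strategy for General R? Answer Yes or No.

No

Against C1 this mix gives (31/72)·8 + (41/72)·4 = 103/18.
Against C2 this mix gives (31/72)·4 + (41/72)·9 = 493/72.
General C will play C1, holding General R to 103/18. Shifting weight toward the row that does better against C1 would raise this floor (the equalizing mix achieves 56/9 against both C1 and C2), so the proposed strategy is not optimal.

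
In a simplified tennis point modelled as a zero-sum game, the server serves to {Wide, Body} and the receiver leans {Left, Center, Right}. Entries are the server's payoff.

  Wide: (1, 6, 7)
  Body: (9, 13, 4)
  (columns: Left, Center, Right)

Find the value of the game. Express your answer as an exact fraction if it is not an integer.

59/11

Row minima: Wide → 1, Body → 4; maximin = 4.
Column maxima: Left → 9, Center → 13, Right → 7; minimax = 7.
4 ≠ 7, so there is no saddle point; optimal play is mixed.
Center is strictly dominated by Left (it gives the server strictly more in every row), so the receiver never plays it.
On the remaining 2×2 (Wide, Body vs Left, Right):
Let the server play Wide with probability p. Expected payoff against Left: 1p + 9(1−p) = −8p + 9; against Right: 7p + 4(1−p) = 3p + 4.
Setting these equal: −8p + 9 = 3p + 4 ⇒ −11p = -5 ⇒ p = 5/11, and the value is (-8)·(5/11) + 9 = 59/11.
For the receiver: with q = P(Left), equating Wide's and Body's payoffs gives −6q + 7 = 5q + 4 ⇒ q = 3/11.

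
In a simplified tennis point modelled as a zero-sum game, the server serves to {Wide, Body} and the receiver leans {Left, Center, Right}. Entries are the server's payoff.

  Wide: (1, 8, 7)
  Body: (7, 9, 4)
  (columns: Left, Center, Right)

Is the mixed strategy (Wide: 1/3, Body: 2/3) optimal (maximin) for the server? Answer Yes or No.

Against Left this mix gives (1/3)·1 + (2/3)·7 = 5.
Against Center this mix gives (1/3)·8 + (2/3)·9 = 26/3.
Against Right this mix gives (1/3)·7 + (2/3)·4 = 5.
All of the receiver's active replies (Left, Right) yield 5, and no column does worse for the server. The mix makes the receiver indifferent and guarantees 5, so it is optimal.

Yes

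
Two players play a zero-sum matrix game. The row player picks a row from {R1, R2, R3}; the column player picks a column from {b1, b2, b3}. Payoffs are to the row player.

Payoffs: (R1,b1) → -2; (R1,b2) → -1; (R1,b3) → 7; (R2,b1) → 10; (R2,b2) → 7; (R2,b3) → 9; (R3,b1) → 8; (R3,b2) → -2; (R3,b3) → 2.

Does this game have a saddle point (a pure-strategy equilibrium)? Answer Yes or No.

Yes

Row minima: R1 → -2, R2 → 7, R3 → -2; maximin = 7.
Column maxima: b1 → 10, b2 → 7, b3 → 9; minimax = 7.
maximin = minimax = 7, so a saddle point exists.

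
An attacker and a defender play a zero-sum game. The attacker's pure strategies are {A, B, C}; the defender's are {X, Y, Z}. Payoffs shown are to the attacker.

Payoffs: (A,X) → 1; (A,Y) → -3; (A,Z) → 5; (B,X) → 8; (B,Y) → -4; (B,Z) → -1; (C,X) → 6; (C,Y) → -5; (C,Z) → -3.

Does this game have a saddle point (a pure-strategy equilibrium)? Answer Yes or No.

Row minima: A → -3, B → -4, C → -5; maximin = -3.
Column maxima: X → 8, Y → -3, Z → 5; minimax = -3.
maximin = minimax = -3, so a saddle point exists.

Yes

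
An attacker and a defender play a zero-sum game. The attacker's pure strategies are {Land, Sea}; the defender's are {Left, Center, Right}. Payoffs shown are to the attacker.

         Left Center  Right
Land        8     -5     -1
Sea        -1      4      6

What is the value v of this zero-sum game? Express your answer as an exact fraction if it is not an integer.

3/2

Row minima: Land → -5, Sea → -1; maximin = -1.
Column maxima: Left → 8, Center → 4, Right → 6; minimax = 4.
-1 ≠ 4, so there is no saddle point; optimal play is mixed.
Right is strictly dominated by Center (it gives the attacker strictly more in every row), so the defender never plays it.
On the remaining 2×2 (Land, Sea vs Left, Center):
Let the attacker play Land with probability p. Expected payoff against Left: 8p + (-1)(1−p) = 9p − 1; against Center: (-5)p + 4(1−p) = −9p + 4.
Setting these equal: 9p − 1 = −9p + 4 ⇒ 18p = 5 ⇒ p = 5/18, and the value is (9)·(5/18) − 1 = 3/2.
For the defender: with q = P(Left), equating Land's and Sea's payoffs gives 13q − 5 = −5q + 4 ⇒ q = 1/2.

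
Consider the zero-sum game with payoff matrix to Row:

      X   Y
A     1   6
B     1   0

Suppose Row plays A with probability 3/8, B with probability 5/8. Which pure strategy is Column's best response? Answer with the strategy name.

X

If Column plays X, Row's expected payoff is (3/8)·1 + (5/8)·1 = 1.
If Column plays Y, Row's expected payoff is (3/8)·6 + (5/8)·0 = 9/4.
Column minimizes Row's payoff; the smallest is 1, so the best response is X.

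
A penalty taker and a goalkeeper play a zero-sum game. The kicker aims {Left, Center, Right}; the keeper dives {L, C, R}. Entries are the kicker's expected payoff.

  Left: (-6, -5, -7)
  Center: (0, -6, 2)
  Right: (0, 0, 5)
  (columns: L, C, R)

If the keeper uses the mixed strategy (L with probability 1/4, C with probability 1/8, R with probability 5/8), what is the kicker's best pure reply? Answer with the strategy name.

Right

Expected payoff of Left: (1/4)·(-6) + (1/8)·(-5) + (5/8)·(-7) = -13/2.
Expected payoff of Center: (1/4)·0 + (1/8)·(-6) + (5/8)·2 = 1/2.
Expected payoff of Right: (1/4)·0 + (1/8)·0 + (5/8)·5 = 25/8.
The largest is 25/8, so the kicker's best response is Right.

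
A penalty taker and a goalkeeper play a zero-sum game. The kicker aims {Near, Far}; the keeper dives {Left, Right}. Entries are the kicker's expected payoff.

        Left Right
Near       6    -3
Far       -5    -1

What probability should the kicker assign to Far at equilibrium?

Row minima: Near → -3, Far → -5; maximin = -3.
Column maxima: Left → 6, Right → -1; minimax = -1.
-3 ≠ -1, so there is no saddle point; optimal play is mixed.
Let the kicker play Near with probability p. Expected payoff against Left: 6p + (-5)(1−p) = 11p − 5; against Right: (-3)p + (-1)(1−p) = −2p − 1.
Setting these equal: 11p − 5 = −2p − 1 ⇒ 13p = 4 ⇒ p = 4/13, and the value is (11)·(4/13) − 5 = -21/13.
For the keeper: with q = P(Left), equating Near's and Far's payoffs gives 9q − 3 = −4q − 1 ⇒ q = 2/13.

9/13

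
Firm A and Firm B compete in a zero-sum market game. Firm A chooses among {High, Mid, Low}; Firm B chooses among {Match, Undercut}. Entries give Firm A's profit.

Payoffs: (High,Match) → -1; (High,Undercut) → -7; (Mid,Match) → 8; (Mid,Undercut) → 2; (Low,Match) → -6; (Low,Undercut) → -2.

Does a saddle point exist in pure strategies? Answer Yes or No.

Row minima: High → -7, Mid → 2, Low → -6; maximin = 2.
Column maxima: Match → 8, Undercut → 2; minimax = 2.
maximin = minimax = 2, so a saddle point exists.

Yes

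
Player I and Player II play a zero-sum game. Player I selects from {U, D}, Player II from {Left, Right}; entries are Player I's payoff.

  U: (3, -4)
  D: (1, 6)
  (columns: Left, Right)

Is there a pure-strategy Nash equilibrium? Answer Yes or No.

Row minima: U → -4, D → 1; maximin = 1.
Column maxima: Left → 3, Right → 6; minimax = 3.
1 ≠ 3, so no pure-strategy equilibrium exists.

No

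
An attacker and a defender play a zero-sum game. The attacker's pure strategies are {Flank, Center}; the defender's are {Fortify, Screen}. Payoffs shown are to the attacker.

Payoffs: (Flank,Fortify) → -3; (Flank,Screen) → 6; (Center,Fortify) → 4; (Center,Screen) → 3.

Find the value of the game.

33/10

Row minima: Flank → -3, Center → 3; maximin = 3.
Column maxima: Fortify → 4, Screen → 6; minimax = 4.
3 ≠ 4, so there is no saddle point; optimal play is mixed.
Let the attacker play Flank with probability p. Expected payoff against Fortify: (-3)p + 4(1−p) = −7p + 4; against Screen: 6p + 3(1−p) = 3p + 3.
Setting these equal: −7p + 4 = 3p + 3 ⇒ −10p = -1 ⇒ p = 1/10, and the value is (-7)·(1/10) + 4 = 33/10.
For the defender: with q = P(Fortify), equating Flank's and Center's payoffs gives −9q + 6 = q + 3 ⇒ q = 3/10.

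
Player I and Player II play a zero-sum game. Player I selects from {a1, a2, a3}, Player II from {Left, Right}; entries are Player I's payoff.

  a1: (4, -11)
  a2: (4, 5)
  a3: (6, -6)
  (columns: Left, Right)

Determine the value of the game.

Row minima: a1 → -11, a2 → 4, a3 → -6; maximin = 4.
Column maxima: Left → 6, Right → 5; minimax = 5.
4 ≠ 5, so there is no saddle point; optimal play is mixed.
a1 is strictly dominated by a3, so Player I never plays it.
On the remaining 2×2 (a2, a3 vs Left, Right):
Let Player I play a2 with probability p. Expected payoff against Left: 4p + 6(1−p) = −2p + 6; against Right: 5p + (-6)(1−p) = 11p − 6.
Setting these equal: −2p + 6 = 11p − 6 ⇒ −13p = -12 ⇒ p = 12/13, and the value is (-2)·(12/13) + 6 = 54/13.
For Player II: with q = P(Left), equating a2's and a3's payoffs gives −q + 5 = 12q − 6 ⇒ q = 11/13.

54/13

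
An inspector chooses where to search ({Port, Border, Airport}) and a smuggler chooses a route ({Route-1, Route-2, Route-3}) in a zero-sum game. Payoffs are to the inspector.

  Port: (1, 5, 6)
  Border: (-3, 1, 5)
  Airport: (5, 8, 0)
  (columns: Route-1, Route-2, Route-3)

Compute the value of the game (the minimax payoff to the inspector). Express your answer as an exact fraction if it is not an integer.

3

Row minima: Port → 1, Border → -3, Airport → 0; maximin = 1.
Column maxima: Route-1 → 5, Route-2 → 8, Route-3 → 6; minimax = 5.
1 ≠ 5, so there is no saddle point; optimal play is mixed.
Border is strictly dominated by Port, so the inspector never plays it.
Route-2 is strictly dominated by Route-1 (it gives the inspector strictly more in every row), so the smuggler never plays it.
On the remaining 2×2 (Port, Airport vs Route-1, Route-3):
Let the inspector play Port with probability p. Expected payoff against Route-1: 1p + 5(1−p) = −4p + 5; against Route-3: 6p + 0(1−p) = 6p.
Setting these equal: −4p + 5 = 6p ⇒ −10p = -5 ⇒ p = 1/2, and the value is (-4)·(1/2) + 5 = 3.
For the smuggler: with q = P(Route-1), equating Port's and Airport's payoffs gives −5q + 6 = 5q ⇒ q = 3/5.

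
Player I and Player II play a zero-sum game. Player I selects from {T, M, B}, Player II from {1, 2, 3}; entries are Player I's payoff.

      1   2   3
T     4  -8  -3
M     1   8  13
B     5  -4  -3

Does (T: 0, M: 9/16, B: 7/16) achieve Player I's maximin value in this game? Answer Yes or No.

Against 1 this mix gives (9/16)·1 + (7/16)·5 = 11/4.
Against 2 this mix gives (9/16)·8 + (7/16)·(-4) = 11/4.
Against 3 this mix gives (9/16)·13 + (7/16)·(-3) = 6.
All of Player II's active replies (1, 2) yield 11/4, and no column does worse for Player I. The mix makes Player II indifferent and guarantees 11/4, so it is optimal.

Yes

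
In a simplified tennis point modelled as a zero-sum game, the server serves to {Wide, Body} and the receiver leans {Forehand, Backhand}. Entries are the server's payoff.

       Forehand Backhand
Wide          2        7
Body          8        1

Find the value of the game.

Row minima: Wide → 2, Body → 1; maximin = 2.
Column maxima: Forehand → 8, Backhand → 7; minimax = 7.
2 ≠ 7, so there is no saddle point; optimal play is mixed.
Let the server play Wide with probability p. Expected payoff against Forehand: 2p + 8(1−p) = −6p + 8; against Backhand: 7p + 1(1−p) = 6p + 1.
Setting these equal: −6p + 8 = 6p + 1 ⇒ −12p = -7 ⇒ p = 7/12, and the value is (-6)·(7/12) + 8 = 9/2.
For the receiver: with q = P(Forehand), equating Wide's and Body's payoffs gives −5q + 7 = 7q + 1 ⇒ q = 1/2.

9/2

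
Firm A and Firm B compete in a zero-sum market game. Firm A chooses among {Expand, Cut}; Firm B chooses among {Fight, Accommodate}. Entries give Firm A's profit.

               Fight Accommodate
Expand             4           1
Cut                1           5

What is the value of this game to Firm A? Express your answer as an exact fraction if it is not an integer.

19/7

Row minima: Expand → 1, Cut → 1; maximin = 1.
Column maxima: Fight → 4, Accommodate → 5; minimax = 4.
1 ≠ 4, so there is no saddle point; optimal play is mixed.
Let Firm A play Expand with probability p. Expected payoff against Fight: 4p + 1(1−p) = 3p + 1; against Accommodate: 1p + 5(1−p) = −4p + 5.
Setting these equal: 3p + 1 = −4p + 5 ⇒ 7p = 4 ⇒ p = 4/7, and the value is (3)·(4/7) + 1 = 19/7.
For Firm B: with q = P(Fight), equating Expand's and Cut's payoffs gives 3q + 1 = −4q + 5 ⇒ q = 4/7.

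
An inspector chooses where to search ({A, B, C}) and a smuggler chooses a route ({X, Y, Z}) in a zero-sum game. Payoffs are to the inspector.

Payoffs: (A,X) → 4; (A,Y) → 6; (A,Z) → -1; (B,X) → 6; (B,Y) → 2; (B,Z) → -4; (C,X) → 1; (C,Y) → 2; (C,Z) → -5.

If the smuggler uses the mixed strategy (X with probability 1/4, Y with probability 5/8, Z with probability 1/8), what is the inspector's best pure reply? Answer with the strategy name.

Expected payoff of A: (1/4)·4 + (5/8)·6 + (1/8)·(-1) = 37/8.
Expected payoff of B: (1/4)·6 + (5/8)·2 + (1/8)·(-4) = 9/4.
Expected payoff of C: (1/4)·1 + (5/8)·2 + (1/8)·(-5) = 7/8.
The largest is 37/8, so the inspector's best response is A.

A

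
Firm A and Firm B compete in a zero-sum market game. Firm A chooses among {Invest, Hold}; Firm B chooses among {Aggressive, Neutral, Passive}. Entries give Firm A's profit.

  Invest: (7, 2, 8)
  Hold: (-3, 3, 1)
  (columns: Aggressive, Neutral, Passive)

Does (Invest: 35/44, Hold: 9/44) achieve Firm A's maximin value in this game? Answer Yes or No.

Against Aggressive this mix gives (35/44)·7 + (9/44)·(-3) = 109/22.
Against Neutral this mix gives (35/44)·2 + (9/44)·3 = 97/44.
Against Passive this mix gives (35/44)·8 + (9/44)·1 = 289/44.
Firm B will play Neutral, holding Firm A to 97/44. Shifting weight toward the row that does better against Neutral would raise this floor (the equalizing mix achieves 27/11 against both Neutral and Aggressive), so the proposed strategy is not optimal.

No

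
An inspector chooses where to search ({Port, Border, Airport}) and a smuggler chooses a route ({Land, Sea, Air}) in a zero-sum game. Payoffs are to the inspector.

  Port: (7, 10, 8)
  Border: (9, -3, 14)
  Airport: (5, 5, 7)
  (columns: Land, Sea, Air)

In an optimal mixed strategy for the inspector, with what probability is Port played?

4/5

Row minima: Port → 7, Border → -3, Airport → 5; maximin = 7.
Column maxima: Land → 9, Sea → 10, Air → 14; minimax = 9.
7 ≠ 9, so there is no saddle point; optimal play is mixed.
Airport is strictly dominated by Port, so the inspector never plays it.
Air is strictly dominated by Land (it gives the inspector strictly more in every row), so the smuggler never plays it.
On the remaining 2×2 (Port, Border vs Land, Sea):
Let the inspector play Port with probability p. Expected payoff against Land: 7p + 9(1−p) = −2p + 9; against Sea: 10p + (-3)(1−p) = 13p − 3.
Setting these equal: −2p + 9 = 13p − 3 ⇒ −15p = -12 ⇒ p = 4/5, and the value is (-2)·(4/5) + 9 = 37/5.
For the smuggler: with q = P(Land), equating Port's and Border's payoffs gives −3q + 10 = 12q − 3 ⇒ q = 13/15.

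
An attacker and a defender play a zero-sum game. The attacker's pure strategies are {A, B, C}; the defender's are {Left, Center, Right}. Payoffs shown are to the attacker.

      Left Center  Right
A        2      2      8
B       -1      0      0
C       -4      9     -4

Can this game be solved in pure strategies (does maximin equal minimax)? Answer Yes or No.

Row minima: A → 2, B → -1, C → -4; maximin = 2.
Column maxima: Left → 2, Center → 9, Right → 8; minimax = 2.
maximin = minimax = 2, so a saddle point exists.

Yes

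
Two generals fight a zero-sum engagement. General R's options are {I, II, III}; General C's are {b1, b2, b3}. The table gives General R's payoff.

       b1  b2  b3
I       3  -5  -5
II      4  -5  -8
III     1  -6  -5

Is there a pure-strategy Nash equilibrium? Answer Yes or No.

Yes

Row minima: I → -5, II → -8, III → -6; maximin = -5.
Column maxima: b1 → 4, b2 → -5, b3 → -5; minimax = -5.
maximin = minimax = -5, so a saddle point exists.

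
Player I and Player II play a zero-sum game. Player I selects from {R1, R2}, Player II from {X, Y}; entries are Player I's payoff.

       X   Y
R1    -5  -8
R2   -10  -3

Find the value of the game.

-13/2

Row minima: R1 → -8, R2 → -10; maximin = -8.
Column maxima: X → -5, Y → -3; minimax = -5.
-8 ≠ -5, so there is no saddle point; optimal play is mixed.
Let Player I play R1 with probability p. Expected payoff against X: (-5)p + (-10)(1−p) = 5p − 10; against Y: (-8)p + (-3)(1−p) = −5p − 3.
Setting these equal: 5p − 10 = −5p − 3 ⇒ 10p = 7 ⇒ p = 7/10, and the value is (5)·(7/10) − 10 = -13/2.
For Player II: with q = P(X), equating R1's and R2's payoffs gives 3q − 8 = −7q − 3 ⇒ q = 1/2.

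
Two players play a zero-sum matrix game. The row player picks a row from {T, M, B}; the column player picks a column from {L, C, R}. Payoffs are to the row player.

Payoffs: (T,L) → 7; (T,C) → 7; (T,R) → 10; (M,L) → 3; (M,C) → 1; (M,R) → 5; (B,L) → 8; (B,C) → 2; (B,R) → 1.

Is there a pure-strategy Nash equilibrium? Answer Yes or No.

Row minima: T → 7, M → 1, B → 1; maximin = 7.
Column maxima: L → 8, C → 7, R → 10; minimax = 7.
maximin = minimax = 7, so a saddle point exists.

Yes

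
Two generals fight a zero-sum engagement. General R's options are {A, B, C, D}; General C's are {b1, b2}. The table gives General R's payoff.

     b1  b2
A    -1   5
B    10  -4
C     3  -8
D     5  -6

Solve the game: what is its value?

Row minima: A → -1, B → -4, C → -8, D → -6; maximin = -1.
Column maxima: b1 → 10, b2 → 5; minimax = 5.
-1 ≠ 5, so there is no saddle point; optimal play is mixed.
C is strictly dominated by B, so General R never plays it.
D is strictly dominated by B, so General R never plays it.
On the remaining 2×2 (A, B vs b1, b2):
Let General R play A with probability p. Expected payoff against b1: (-1)p + 10(1−p) = −11p + 10; against b2: 5p + (-4)(1−p) = 9p − 4.
Setting these equal: −11p + 10 = 9p − 4 ⇒ −20p = -14 ⇒ p = 7/10, and the value is (-11)·(7/10) + 10 = 23/10.
For General C: with q = P(b1), equating A's and B's payoffs gives −6q + 5 = 14q − 4 ⇒ q = 9/20.

23/10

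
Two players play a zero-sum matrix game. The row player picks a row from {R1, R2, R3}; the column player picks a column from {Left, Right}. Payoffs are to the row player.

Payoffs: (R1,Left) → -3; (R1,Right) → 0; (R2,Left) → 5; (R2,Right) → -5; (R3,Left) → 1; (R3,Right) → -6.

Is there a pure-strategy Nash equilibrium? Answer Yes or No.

No

Row minima: R1 → -3, R2 → -5, R3 → -6; maximin = -3.
Column maxima: Left → 5, Right → 0; minimax = 0.
-3 ≠ 0, so no pure-strategy equilibrium exists.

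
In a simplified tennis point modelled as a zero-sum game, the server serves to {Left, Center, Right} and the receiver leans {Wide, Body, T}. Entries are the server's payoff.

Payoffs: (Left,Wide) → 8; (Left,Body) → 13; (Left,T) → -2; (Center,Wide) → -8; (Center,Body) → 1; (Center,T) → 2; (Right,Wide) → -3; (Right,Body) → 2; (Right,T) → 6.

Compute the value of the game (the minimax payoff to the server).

Row minima: Left → -2, Center → -8, Right → -3; maximin = -2.
Column maxima: Wide → 8, Body → 13, T → 6; minimax = 6.
-2 ≠ 6, so there is no saddle point; optimal play is mixed.
Center is strictly dominated by Right, so the server never plays it.
Body is strictly dominated by Wide (it gives the server strictly more in every row), so the receiver never plays it.
On the remaining 2×2 (Left, Right vs Wide, T):
Let the server play Left with probability p. Expected payoff against Wide: 8p + (-3)(1−p) = 11p − 3; against T: (-2)p + 6(1−p) = −8p + 6.
Setting these equal: 11p − 3 = −8p + 6 ⇒ 19p = 9 ⇒ p = 9/19, and the value is (11)·(9/19) − 3 = 42/19.
For the receiver: with q = P(Wide), equating Left's and Right's payoffs gives 10q − 2 = −9q + 6 ⇒ q = 8/19.

42/19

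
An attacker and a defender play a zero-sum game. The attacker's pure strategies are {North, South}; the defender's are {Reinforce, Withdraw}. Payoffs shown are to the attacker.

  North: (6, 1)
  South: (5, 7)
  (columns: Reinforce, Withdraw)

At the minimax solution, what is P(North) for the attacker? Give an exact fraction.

Row minima: North → 1, South → 5; maximin = 5.
Column maxima: Reinforce → 6, Withdraw → 7; minimax = 6.
5 ≠ 6, so there is no saddle point; optimal play is mixed.
Let the attacker play North with probability p. Expected payoff against Reinforce: 6p + 5(1−p) = p + 5; against Withdraw: 1p + 7(1−p) = −6p + 7.
Setting these equal: p + 5 = −6p + 7 ⇒ 7p = 2 ⇒ p = 2/7, and the value is (1)·(2/7) + 5 = 37/7.
For the defender: with q = P(Reinforce), equating North's and South's payoffs gives 5q + 1 = −2q + 7 ⇒ q = 6/7.

2/7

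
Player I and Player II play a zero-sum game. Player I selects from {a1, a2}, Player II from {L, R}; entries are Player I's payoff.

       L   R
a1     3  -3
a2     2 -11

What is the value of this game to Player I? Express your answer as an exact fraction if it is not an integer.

Row minima: a1 → -3, a2 → -11; maximin = -3.
Column maxima: L → 3, R → -3; minimax = -3.
Since maximin = minimax = -3, there is a saddle point and the value is -3.

-3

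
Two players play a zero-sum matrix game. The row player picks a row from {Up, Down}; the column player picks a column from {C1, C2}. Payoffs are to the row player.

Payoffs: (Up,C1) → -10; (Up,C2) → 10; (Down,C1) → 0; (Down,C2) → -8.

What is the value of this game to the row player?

-20/7

Row minima: Up → -10, Down → -8; maximin = -8.
Column maxima: C1 → 0, C2 → 10; minimax = 0.
-8 ≠ 0, so there is no saddle point; optimal play is mixed.
Let the row player play Up with probability p. Expected payoff against C1: (-10)p + 0(1−p) = −10p; against C2: 10p + (-8)(1−p) = 18p − 8.
Setting these equal: −10p = 18p − 8 ⇒ −28p = -8 ⇒ p = 2/7, and the value is (-10)·(2/7) = -20/7.
For the column player: with q = P(C1), equating Up's and Down's payoffs gives −20q + 10 = 8q − 8 ⇒ q = 9/14.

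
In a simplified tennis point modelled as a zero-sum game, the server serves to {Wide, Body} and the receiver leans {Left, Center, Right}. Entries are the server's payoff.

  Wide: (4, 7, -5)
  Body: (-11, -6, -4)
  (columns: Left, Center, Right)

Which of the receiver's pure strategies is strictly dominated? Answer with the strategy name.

Center

Left holds the server's payoff strictly below Center in every row: 4 < 7, -11 < -6.
So Center is strictly dominated for the receiver.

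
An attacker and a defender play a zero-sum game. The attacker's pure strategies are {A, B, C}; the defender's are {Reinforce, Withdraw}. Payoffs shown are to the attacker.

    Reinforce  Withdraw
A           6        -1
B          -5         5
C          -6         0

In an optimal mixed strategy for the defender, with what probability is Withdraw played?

Row minima: A → -1, B → -5, C → -6; maximin = -1.
Column maxima: Reinforce → 6, Withdraw → 5; minimax = 5.
-1 ≠ 5, so there is no saddle point; optimal play is mixed.
C is strictly dominated by B, so the attacker never plays it.
On the remaining 2×2 (A, B vs Reinforce, Withdraw):
Let the attacker play A with probability p. Expected payoff against Reinforce: 6p + (-5)(1−p) = 11p − 5; against Withdraw: (-1)p + 5(1−p) = −6p + 5.
Setting these equal: 11p − 5 = −6p + 5 ⇒ 17p = 10 ⇒ p = 10/17, and the value is (11)·(10/17) − 5 = 25/17.
For the defender: with q = P(Reinforce), equating A's and B's payoffs gives 7q − 1 = −10q + 5 ⇒ q = 6/17.

11/17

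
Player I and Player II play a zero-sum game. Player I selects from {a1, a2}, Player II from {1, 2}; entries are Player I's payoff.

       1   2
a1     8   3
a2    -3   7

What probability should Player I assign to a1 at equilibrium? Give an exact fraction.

2/3

Row minima: a1 → 3, a2 → -3; maximin = 3.
Column maxima: 1 → 8, 2 → 7; minimax = 7.
3 ≠ 7, so there is no saddle point; optimal play is mixed.
Let Player I play a1 with probability p. Expected payoff against 1: 8p + (-3)(1−p) = 11p − 3; against 2: 3p + 7(1−p) = −4p + 7.
Setting these equal: 11p − 3 = −4p + 7 ⇒ 15p = 10 ⇒ p = 2/3, and the value is (11)·(2/3) − 3 = 13/3.
For Player II: with q = P(1), equating a1's and a2's payoffs gives 5q + 3 = −10q + 7 ⇒ q = 4/15.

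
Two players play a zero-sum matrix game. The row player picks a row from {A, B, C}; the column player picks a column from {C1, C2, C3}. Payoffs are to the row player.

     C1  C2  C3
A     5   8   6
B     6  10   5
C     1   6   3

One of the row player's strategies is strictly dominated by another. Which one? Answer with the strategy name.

C

A gives a strictly higher payoff than C against every column: 5 > 1, 8 > 6, 6 > 3.
So C is strictly dominated and the row player never plays it.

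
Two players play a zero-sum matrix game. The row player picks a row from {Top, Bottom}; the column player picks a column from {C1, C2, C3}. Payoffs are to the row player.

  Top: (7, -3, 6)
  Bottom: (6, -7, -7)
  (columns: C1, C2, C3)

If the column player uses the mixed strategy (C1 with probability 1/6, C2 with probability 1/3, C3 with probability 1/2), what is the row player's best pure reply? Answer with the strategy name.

Top

Expected payoff of Top: (1/6)·7 + (1/3)·(-3) + (1/2)·6 = 19/6.
Expected payoff of Bottom: (1/6)·6 + (1/3)·(-7) + (1/2)·(-7) = -29/6.
The largest is 19/6, so the row player's best response is Top.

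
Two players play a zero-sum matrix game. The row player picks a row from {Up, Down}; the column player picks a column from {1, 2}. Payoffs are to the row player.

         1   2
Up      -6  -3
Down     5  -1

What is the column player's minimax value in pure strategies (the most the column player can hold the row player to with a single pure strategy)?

-1

Column maxima: 1 → 5, 2 → -1.
The smallest of these is -1.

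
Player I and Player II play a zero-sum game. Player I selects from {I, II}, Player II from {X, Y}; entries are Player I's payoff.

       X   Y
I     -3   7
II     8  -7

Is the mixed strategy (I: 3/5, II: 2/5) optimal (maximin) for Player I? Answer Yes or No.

Yes

Against X this mix gives (3/5)·(-3) + (2/5)·8 = 7/5.
Against Y this mix gives (3/5)·7 + (2/5)·(-7) = 7/5.
All of Player II's active replies (X, Y) yield 7/5, and no column does worse for Player I. The mix makes Player II indifferent and guarantees 7/5, so it is optimal.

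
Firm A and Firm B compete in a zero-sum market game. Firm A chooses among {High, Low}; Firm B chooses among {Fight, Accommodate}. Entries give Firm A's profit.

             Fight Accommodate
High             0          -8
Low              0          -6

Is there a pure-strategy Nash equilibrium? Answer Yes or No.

Row minima: High → -8, Low → -6; maximin = -6.
Column maxima: Fight → 0, Accommodate → -6; minimax = -6.
maximin = minimax = -6, so a saddle point exists.

Yes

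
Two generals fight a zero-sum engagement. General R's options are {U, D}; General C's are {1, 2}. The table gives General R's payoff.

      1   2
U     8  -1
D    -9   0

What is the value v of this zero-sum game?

-1/2

Row minima: U → -1, D → -9; maximin = -1.
Column maxima: 1 → 8, 2 → 0; minimax = 0.
-1 ≠ 0, so there is no saddle point; optimal play is mixed.
Let General R play U with probability p. Expected payoff against 1: 8p + (-9)(1−p) = 17p − 9; against 2: (-1)p + 0(1−p) = −p.
Setting these equal: 17p − 9 = −p ⇒ 18p = 9 ⇒ p = 1/2, and the value is (17)·(1/2) − 9 = -1/2.
For General C: with q = P(1), equating U's and D's payoffs gives 9q − 1 = −9q ⇒ q = 1/18.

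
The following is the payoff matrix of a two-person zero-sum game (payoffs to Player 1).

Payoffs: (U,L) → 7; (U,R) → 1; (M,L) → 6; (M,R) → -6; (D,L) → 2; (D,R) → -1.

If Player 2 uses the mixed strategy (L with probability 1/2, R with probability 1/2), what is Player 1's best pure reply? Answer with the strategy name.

Expected payoff of U: (1/2)·7 + (1/2)·1 = 4.
Expected payoff of M: (1/2)·6 + (1/2)·(-6) = 0.
Expected payoff of D: (1/2)·2 + (1/2)·(-1) = 1/2.
The largest is 4, so Player 1's best response is U.

U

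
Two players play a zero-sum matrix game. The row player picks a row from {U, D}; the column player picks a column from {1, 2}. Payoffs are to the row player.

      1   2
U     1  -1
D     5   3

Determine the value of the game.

Row minima: U → -1, D → 3; maximin = 3.
Column maxima: 1 → 5, 2 → 3; minimax = 3.
Since maximin = minimax = 3, there is a saddle point and the value is 3.

3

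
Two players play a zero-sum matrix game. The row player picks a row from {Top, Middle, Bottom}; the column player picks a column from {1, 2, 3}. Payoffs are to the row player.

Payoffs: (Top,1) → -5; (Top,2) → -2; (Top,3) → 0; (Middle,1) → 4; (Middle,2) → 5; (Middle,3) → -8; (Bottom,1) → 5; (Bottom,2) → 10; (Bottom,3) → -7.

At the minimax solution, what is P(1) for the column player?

7/17

Row minima: Top → -5, Middle → -8, Bottom → -7; maximin = -5.
Column maxima: 1 → 5, 2 → 10, 3 → 0; minimax = 0.
-5 ≠ 0, so there is no saddle point; optimal play is mixed.
Middle is strictly dominated by Bottom, so the row player never plays it.
2 is strictly dominated by 1 (it gives the row player strictly more in every row), so the column player never plays it.
On the remaining 2×2 (Top, Bottom vs 1, 3):
Let the row player play Top with probability p. Expected payoff against 1: (-5)p + 5(1−p) = −10p + 5; against 3: 0p + (-7)(1−p) = 7p − 7.
Setting these equal: −10p + 5 = 7p − 7 ⇒ −17p = -12 ⇒ p = 12/17, and the value is (-10)·(12/17) + 5 = -35/17.
For the column player: with q = P(1), equating Top's and Bottom's payoffs gives −5q = 12q − 7 ⇒ q = 7/17.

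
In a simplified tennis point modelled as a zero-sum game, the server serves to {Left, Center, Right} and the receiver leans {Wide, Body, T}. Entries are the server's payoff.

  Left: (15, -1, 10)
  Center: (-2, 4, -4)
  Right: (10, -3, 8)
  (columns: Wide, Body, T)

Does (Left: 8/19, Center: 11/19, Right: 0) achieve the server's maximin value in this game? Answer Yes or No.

Against Wide this mix gives (8/19)·15 + (11/19)·(-2) = 98/19.
Against Body this mix gives (8/19)·(-1) + (11/19)·4 = 36/19.
Against T this mix gives (8/19)·10 + (11/19)·(-4) = 36/19.
All of the receiver's active replies (Body, T) yield 36/19, and no column does worse for the server. The mix makes the receiver indifferent and guarantees 36/19, so it is optimal.

Yes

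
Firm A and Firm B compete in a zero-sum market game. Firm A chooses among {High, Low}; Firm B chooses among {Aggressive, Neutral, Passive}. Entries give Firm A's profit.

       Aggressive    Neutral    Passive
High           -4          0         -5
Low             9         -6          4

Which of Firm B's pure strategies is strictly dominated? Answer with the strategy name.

Aggressive

Passive holds Firm A's payoff strictly below Aggressive in every row: -5 < -4, 4 < 9.
So Aggressive is strictly dominated for Firm B.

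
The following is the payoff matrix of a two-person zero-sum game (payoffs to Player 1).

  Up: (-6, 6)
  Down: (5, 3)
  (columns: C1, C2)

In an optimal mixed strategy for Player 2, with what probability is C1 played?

Row minima: Up → -6, Down → 3; maximin = 3.
Column maxima: C1 → 5, C2 → 6; minimax = 5.
3 ≠ 5, so there is no saddle point; optimal play is mixed.
Let Player 1 play Up with probability p. Expected payoff against C1: (-6)p + 5(1−p) = −11p + 5; against C2: 6p + 3(1−p) = 3p + 3.
Setting these equal: −11p + 5 = 3p + 3 ⇒ −14p = -2 ⇒ p = 1/7, and the value is (-11)·(1/7) + 5 = 24/7.
For Player 2: with q = P(C1), equating Up's and Down's payoffs gives −12q + 6 = 2q + 3 ⇒ q = 3/14.

3/14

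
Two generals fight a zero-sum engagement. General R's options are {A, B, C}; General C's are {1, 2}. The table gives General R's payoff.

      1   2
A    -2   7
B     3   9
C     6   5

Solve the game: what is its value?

Row minima: A → -2, B → 3, C → 5; maximin = 5.
Column maxima: 1 → 6, 2 → 9; minimax = 6.
5 ≠ 6, so there is no saddle point; optimal play is mixed.
A is strictly dominated by B, so General R never plays it.
On the remaining 2×2 (B, C vs 1, 2):
Let General R play B with probability p. Expected payoff against 1: 3p + 6(1−p) = −3p + 6; against 2: 9p + 5(1−p) = 4p + 5.
Setting these equal: −3p + 6 = 4p + 5 ⇒ −7p = -1 ⇒ p = 1/7, and the value is (-3)·(1/7) + 6 = 39/7.
For General C: with q = P(1), equating B's and C's payoffs gives −6q + 9 = q + 5 ⇒ q = 4/7.

39/7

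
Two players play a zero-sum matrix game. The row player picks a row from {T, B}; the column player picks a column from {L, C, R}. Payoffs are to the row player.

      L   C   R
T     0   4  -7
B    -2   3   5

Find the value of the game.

Row minima: T → -7, B → -2; maximin = -2.
Column maxima: L → 0, C → 4, R → 5; minimax = 0.
-2 ≠ 0, so there is no saddle point; optimal play is mixed.
C is strictly dominated by L (it gives the row player strictly more in every row), so the column player never plays it.
On the remaining 2×2 (T, B vs L, R):
Let the row player play T with probability p. Expected payoff against L: 0p + (-2)(1−p) = 2p − 2; against R: (-7)p + 5(1−p) = −12p + 5.
Setting these equal: 2p − 2 = −12p + 5 ⇒ 14p = 7 ⇒ p = 1/2, and the value is (2)·(1/2) − 2 = -1.
For the column player: with q = P(L), equating T's and B's payoffs gives 7q − 7 = −7q + 5 ⇒ q = 6/7.

-1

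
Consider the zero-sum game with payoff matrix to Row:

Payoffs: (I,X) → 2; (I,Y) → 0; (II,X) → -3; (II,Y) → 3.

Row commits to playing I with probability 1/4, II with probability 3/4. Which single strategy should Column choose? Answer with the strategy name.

If Column plays X, Row's expected payoff is (1/4)·2 + (3/4)·(-3) = -7/4.
If Column plays Y, Row's expected payoff is (1/4)·0 + (3/4)·3 = 9/4.
Column minimizes Row's payoff; the smallest is -7/4, so the best response is X.

X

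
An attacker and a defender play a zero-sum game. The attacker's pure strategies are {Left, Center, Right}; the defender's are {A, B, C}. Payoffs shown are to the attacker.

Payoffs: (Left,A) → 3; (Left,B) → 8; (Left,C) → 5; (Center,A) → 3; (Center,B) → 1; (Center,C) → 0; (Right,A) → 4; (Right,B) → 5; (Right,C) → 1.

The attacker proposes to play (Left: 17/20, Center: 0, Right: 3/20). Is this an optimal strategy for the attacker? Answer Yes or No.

No

Against A this mix gives (17/20)·3 + (3/20)·4 = 63/20.
Against B this mix gives (17/20)·8 + (3/20)·5 = 151/20.
Against C this mix gives (17/20)·5 + (3/20)·1 = 22/5.
The defender will play A, holding the attacker to 63/20. Shifting weight toward the row that does better against A would raise this floor (the equalizing mix achieves 17/5 against both A and C), so the proposed strategy is not optimal.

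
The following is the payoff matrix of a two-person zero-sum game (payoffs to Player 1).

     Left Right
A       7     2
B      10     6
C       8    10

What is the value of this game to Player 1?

Row minima: A → 2, B → 6, C → 8; maximin = 8.
Column maxima: Left → 10, Right → 10; minimax = 10.
8 ≠ 10, so there is no saddle point; optimal play is mixed.
A is strictly dominated by B, so Player 1 never plays it.
On the remaining 2×2 (B, C vs Left, Right):
Let Player 1 play B with probability p. Expected payoff against Left: 10p + 8(1−p) = 2p + 8; against Right: 6p + 10(1−p) = −4p + 10.
Setting these equal: 2p + 8 = −4p + 10 ⇒ 6p = 2 ⇒ p = 1/3, and the value is (2)·(1/3) + 8 = 26/3.
For Player 2: with q = P(Left), equating B's and C's payoffs gives 4q + 6 = −2q + 10 ⇒ q = 2/3.

26/3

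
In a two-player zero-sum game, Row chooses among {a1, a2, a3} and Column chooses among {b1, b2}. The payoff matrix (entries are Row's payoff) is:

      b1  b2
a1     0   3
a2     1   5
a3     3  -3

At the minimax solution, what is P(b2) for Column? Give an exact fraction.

Row minima: a1 → 0, a2 → 1, a3 → -3; maximin = 1.
Column maxima: b1 → 3, b2 → 5; minimax = 3.
1 ≠ 3, so there is no saddle point; optimal play is mixed.
a1 is strictly dominated by a2, so Row never plays it.
On the remaining 2×2 (a2, a3 vs b1, b2):
Let Row play a2 with probability p. Expected payoff against b1: 1p + 3(1−p) = −2p + 3; against b2: 5p + (-3)(1−p) = 8p − 3.
Setting these equal: −2p + 3 = 8p − 3 ⇒ −10p = -6 ⇒ p = 3/5, and the value is (-2)·(3/5) + 3 = 9/5.
For Column: with q = P(b1), equating a2's and a3's payoffs gives −4q + 5 = 6q − 3 ⇒ q = 4/5.

1/5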